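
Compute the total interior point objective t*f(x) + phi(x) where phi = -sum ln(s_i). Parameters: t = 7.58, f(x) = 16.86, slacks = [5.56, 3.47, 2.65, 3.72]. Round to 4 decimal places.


Step 1: Compute log-barrier.
ln values: [1.7156, 1.2442, 0.9746, 1.3137]
phi = -(1.7156 + 1.2442 + 0.9746 + 1.3137) = -5.248
Step 2: Compute augmented objective.
t*f(x) = 7.58*16.86 = 127.7988
Total = 127.7988 - 5.248 = 122.5508


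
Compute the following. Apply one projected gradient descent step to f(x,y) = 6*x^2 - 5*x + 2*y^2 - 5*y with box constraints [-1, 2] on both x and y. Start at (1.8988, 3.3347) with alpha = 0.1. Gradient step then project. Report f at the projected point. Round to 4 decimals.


Step 1: Compute gradient at (1.8988, 3.3347).
grad_x = 2*6*1.8988 - 5 = 17.7856
grad_y = 2*2*3.3347 - 5 = 8.3388
Step 2: Gradient step.
x_raw = 1.8988 - 0.1*17.7856 = 0.1202
y_raw = 3.3347 - 0.1*8.3388 = 2.5008
Step 3: Project onto [-1, 2].
x_proj = clip(0.1202) = 0.1202
y_proj = clip(2.5008) = 2.0
Step 4: Evaluate f.
f(0.1202, 2.0) = -2.5145


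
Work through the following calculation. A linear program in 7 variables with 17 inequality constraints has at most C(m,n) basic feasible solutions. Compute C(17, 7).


Each vertex corresponds to some choice of n active constraints out of m, so the number of vertices is at most C(m, n) = m! / (n!(m-n)!).
m = 17, n = 7
Numerator: 17 * 16 * 15 * 14 * 13 * 12 * 11
Denominator: 7! = 5040
C(17, 7) = 19448


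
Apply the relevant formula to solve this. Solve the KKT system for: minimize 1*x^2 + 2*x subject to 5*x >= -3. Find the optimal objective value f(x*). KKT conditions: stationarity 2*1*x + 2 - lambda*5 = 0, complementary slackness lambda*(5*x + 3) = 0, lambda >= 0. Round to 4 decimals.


Step 1: Try lambda = 0 (constraint inactive).
x_unc = -2/(2*1) = -1.0
Check: 5*-1.0 = -5.0 < -3 -- violated!
Step 2: Constraint must be active: 5*x = -3
x* = -3/5 = -0.6
lambda = (2*1*(-0.6) + 2)/5 = 0.16
Step 3: Compute optimal value.
f(x*) = 1*(-0.6)^2 + 2*(-0.6) = -0.84


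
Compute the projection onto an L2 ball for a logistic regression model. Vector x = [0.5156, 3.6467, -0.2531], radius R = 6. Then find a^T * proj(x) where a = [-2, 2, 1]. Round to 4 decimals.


Step 1: Compute ||x|| (intermediates to 6 decimals).
||x|| = sqrt(0.5156^2 + 3.6467^2 + (-0.2531)^2) = 3.691656
Step 2: Project.
Since ||x|| <= R, proj = x (no scaling needed).
proj(x) = [0.5156, 3.6467, -0.2531]
Step 3: Dot product.
a^T * proj(x) = -2*0.5156 + 2*3.6467 + 1*(-0.2531) = 6.0091


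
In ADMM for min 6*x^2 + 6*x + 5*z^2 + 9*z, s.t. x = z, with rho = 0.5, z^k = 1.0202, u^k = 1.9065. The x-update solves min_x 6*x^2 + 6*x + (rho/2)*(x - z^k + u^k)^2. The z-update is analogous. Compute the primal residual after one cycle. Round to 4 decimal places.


ADMM iteration with rho = 0.5, z^k = 1.0202, u^k = 1.9065
Step 1: x-update.
Minimize 6*x^2 + 6*x + (0.5/2)*(x - 1.0202 + 1.9065)^2
FOC: (2*6 + 0.5)*x = -6 + 0.5*(1.0202 - 1.9065)
x^{k+1} = -0.5155
Step 2: z-update.
Minimize 5*z^2 + 9*z + (0.5/2)*(-0.5155 - z + 1.9065)^2
FOC: (2*5 + 0.5)*z = -9 + 0.5*(-0.5155 + 1.9065)
z^{k+1} = -0.7909
Step 3: u-update.
u^{k+1} = 1.9065 - 0.5155 + 0.7909 = 2.182
Step 4: Primal residual = |-0.5155 + 0.7909| = 0.2755


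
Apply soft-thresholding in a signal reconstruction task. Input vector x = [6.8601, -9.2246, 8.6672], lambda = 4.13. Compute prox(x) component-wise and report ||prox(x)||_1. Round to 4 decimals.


Soft-thresholding with lambda = 4.13:
prox(6.8601) = sign(6.8601)*max(|6.8601| - 4.13, 0) = 2.7301
prox(-9.2246) = sign(-9.2246)*max(|-9.2246| - 4.13, 0) = -5.0946
prox(8.6672) = sign(8.6672)*max(|8.6672| - 4.13, 0) = 4.5372
prox(x) = [2.7301, -5.0946, 4.5372]
||prox(x)||_1 = 2.7301 + 5.0946 + 4.5372 = 12.3619


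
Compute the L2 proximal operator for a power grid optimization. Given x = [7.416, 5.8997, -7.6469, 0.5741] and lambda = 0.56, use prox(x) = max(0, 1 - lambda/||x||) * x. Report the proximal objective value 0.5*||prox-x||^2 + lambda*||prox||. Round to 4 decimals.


Step 1: Compute ||x||.
||x|| = 12.1905
Step 2: Compute scaling factor.
scale = max(0, 1 - 0.56/12.1905) = 0.9541
Step 3: prox(x) = [7.0753, 5.6287, -7.2956, 0.5477]
||prox(x)|| = 11.6305
Step 4: Proximal objective.
0.5*||prox-x||^2 = 0.1568
lambda*||prox|| = 6.5131
Total = 6.6699


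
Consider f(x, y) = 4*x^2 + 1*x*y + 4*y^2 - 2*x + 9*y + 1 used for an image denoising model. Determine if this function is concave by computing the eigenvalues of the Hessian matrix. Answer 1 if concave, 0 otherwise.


The Hessian of f(x,y) = 4*x^2 + 1*x*y + 4*y^2 - 2*x + 9*y + 1 is:
H = [[8, 1], [1, 8]]
Trace = 8 + 8 = 16
Determinant = 8*8 - (1)^2 = 63
Discriminant = (16)^2 - 4*63 = 4.0
Eigenvalues: lambda_1 = 7.0, lambda_2 = 9.0
The function is not concave.

0


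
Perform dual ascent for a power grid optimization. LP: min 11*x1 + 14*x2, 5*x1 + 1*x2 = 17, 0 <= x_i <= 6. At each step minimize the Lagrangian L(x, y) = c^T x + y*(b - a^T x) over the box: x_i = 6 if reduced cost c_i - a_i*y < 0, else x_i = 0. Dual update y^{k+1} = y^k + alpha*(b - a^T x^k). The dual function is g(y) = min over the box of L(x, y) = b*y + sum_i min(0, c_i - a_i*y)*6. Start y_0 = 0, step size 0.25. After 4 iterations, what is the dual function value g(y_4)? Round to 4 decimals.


Dual ascent for LP: min 11*x1 + 14*x2, 5*x1 + 1*x2 = 17, 0 <= x_i <= 6
Step 1: y^k = 0.0, reduced costs: (11.0, 14.0)
  x^k = (0.0, 0.0), subgradient = b - a^T x = 17.0
  y^{k+1} = 0.0 + 0.25*17.0 = 4.25
Step 2: y^k = 4.25, reduced costs: (-10.25, 9.75)
  x^k = (6.0, 0.0), subgradient = b - a^T x = -13.0
  y^{k+1} = 4.25 + 0.25*-13.0 = 1.0
Step 3: y^k = 1.0, reduced costs: (6.0, 13.0)
  x^k = (0.0, 0.0), subgradient = b - a^T x = 17.0
  y^{k+1} = 1.0 + 0.25*17.0 = 5.25
Step 4: y^k = 5.25, reduced costs: (-15.25, 8.75)
  x^k = (6.0, 0.0), subgradient = b - a^T x = -13.0
  y^{k+1} = 5.25 + 0.25*-13.0 = 2.0
Dual objective at y_4 = 2.0: reduced costs (1.0, 12.0), box minimizer x = (0.0, 0.0)
g(y_4) = b*y + (c1 - a1*y)*x1 + (c2 - a2*y)*x2 = 17*2.0 + 1.0*0.0 + 12.0*0.0 = 34.0 + 0.0 + 0.0 = 34.0


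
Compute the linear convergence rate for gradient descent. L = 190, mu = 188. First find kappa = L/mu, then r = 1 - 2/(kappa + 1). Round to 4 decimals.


Step 1: Compute the condition number.
kappa = L/mu = 190/188 = 1.0106
Step 2: Compute the convergence rate.
r = 1 - 2/(kappa + 1) = 1 - 2*mu/(L + mu) = (L - mu)/(L + mu) = 2/378 = 0.0053


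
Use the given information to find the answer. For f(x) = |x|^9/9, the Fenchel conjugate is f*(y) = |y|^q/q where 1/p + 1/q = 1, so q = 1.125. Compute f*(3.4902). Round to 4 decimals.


The conjugate exponent q satisfies 1/p + 1/q = 1.
p = 9, so q = 9/(9 - 1) = 1.125
|y|^q = 3.4902^1.125 = 4.0804
f*(3.4902) = 4.0804 / 1.125 = 3.6271


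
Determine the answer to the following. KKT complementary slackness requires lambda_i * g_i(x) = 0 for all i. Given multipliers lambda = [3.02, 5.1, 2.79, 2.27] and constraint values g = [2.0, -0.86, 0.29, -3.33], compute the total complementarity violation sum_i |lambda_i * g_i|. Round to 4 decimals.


KKT complementary slackness check:
lambda_1 * g_1 = 3.02 * 2.0 = 6.04
lambda_2 * g_2 = 5.1 * -0.86 = -4.386
lambda_3 * g_3 = 2.79 * 0.29 = 0.8091
lambda_4 * g_4 = 2.27 * -3.33 = -7.5591
Total violation = 6.04 + 4.386 + 0.8091 + 7.5591 = 18.7942


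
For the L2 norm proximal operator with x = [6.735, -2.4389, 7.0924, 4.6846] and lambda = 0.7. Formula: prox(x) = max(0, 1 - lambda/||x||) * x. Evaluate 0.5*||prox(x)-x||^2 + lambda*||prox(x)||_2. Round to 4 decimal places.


Step 1: Compute ||x||.
||x|| = 11.1156
Step 2: Compute scaling factor.
scale = max(0, 1 - 0.7/11.1156) = 0.937
Step 3: prox(x) = [6.3109, -2.2853, 6.6458, 4.3896]
||prox(x)|| = 10.4156
Step 4: Proximal objective.
0.5*||prox-x||^2 = 0.245
lambda*||prox|| = 7.2909
Total = 7.5359


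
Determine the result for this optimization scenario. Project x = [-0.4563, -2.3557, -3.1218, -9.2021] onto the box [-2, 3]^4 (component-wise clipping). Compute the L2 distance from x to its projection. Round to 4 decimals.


Project each component onto [-2, 3].
clip(-0.4563) = -0.4563, clip(-2.3557) = -2.0, clip(-3.1218) = -2.0, clip(-9.2021) = -2.0
Projection = [-0.4563, -2.0, -2.0, -2.0]
Squared diffs: [0.0, 0.1265, 1.2584, 51.8702]
Distance = sqrt(53.2551) = 7.2976


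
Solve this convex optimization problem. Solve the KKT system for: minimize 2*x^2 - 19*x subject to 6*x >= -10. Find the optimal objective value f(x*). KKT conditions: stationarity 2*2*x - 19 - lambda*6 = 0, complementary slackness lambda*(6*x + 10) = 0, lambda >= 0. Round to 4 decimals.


Step 1: Try lambda = 0 (constraint inactive).
Stationarity: 2*2*x - 19 = 0
x* = 19/(2*2) = 4.75
Check constraint: 6*4.75 = 28.5 >= -10 -- satisfied.
Step 2: Compute optimal value.
f(x*) = 2*4.75^2 - 19*4.75 = -45.125


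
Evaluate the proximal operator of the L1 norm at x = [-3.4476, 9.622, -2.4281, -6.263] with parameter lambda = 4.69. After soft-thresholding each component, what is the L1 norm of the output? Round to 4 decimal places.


Soft-thresholding with lambda = 4.69:
prox(-3.4476) = sign(-3.4476)*max(|-3.4476| - 4.69, 0) = 0.0
prox(9.622) = sign(9.622)*max(|9.622| - 4.69, 0) = 4.932
prox(-2.4281) = sign(-2.4281)*max(|-2.4281| - 4.69, 0) = 0.0
prox(-6.263) = sign(-6.263)*max(|-6.263| - 4.69, 0) = -1.573
prox(x) = [0.0, 4.932, 0.0, -1.573]
||prox(x)||_1 = 0.0 + 4.932 + 0.0 + 1.573 = 6.505


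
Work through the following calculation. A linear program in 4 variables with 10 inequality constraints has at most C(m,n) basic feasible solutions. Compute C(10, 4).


Each vertex corresponds to some choice of n active constraints out of m, so the number of vertices is at most C(m, n) = m! / (n!(m-n)!).
m = 10, n = 4
Numerator: 10 * 9 * 8 * 7
Denominator: 4! = 24
C(10, 4) = 210


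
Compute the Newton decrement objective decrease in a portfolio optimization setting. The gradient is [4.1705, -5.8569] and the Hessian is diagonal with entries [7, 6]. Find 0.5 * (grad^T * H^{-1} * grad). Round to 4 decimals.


Step 1: H is diagonal, so H^(-1) * g = [0.5958, -0.9762].
Step 2: g^T H^(-1) g = sum_i g_i^2 / H_ii
  = (4.1705)^2/7 + (-5.8569)^2/6
  = 2.4847 + 5.7172 = 8.2019
Step 3: Objective decrease = 0.5 * g^T H^(-1) g = 4.101


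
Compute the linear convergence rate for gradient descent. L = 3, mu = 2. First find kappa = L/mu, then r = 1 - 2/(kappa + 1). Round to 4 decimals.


Step 1: Compute the condition number.
kappa = L/mu = 3/2 = 1.5
Step 2: Compute the convergence rate.
r = 1 - 2/(kappa + 1) = 1 - 2*mu/(L + mu) = (L - mu)/(L + mu) = 1/5 = 0.2


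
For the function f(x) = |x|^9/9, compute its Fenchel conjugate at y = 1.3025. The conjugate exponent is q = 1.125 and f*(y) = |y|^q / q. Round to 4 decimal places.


The conjugate exponent q satisfies 1/p + 1/q = 1.
p = 9, so q = 9/(9 - 1) = 1.125
|y|^q = 1.3025^1.125 = 1.3462
f*(1.3025) = 1.3462 / 1.125 = 1.1967


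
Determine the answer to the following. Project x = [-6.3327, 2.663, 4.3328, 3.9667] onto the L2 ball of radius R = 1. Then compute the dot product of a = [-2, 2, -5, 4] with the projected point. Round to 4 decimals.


Step 1: Compute ||x|| (intermediates to 6 decimals).
||x|| = sqrt((-6.3327)^2 + 2.663^2 + 4.3328^2 + 3.9667^2) = 9.038945
Step 2: Project.
Since ||x|| > R, scale = R/||x|| = 1/9.038945 = 0.110632, proj(x) = scale * x
proj(x) = [-0.700599, 0.294613, 0.479346, 0.438844]
Step 3: Dot product.
a^T * proj(x) = -2*(-0.700599) + 2*0.294613 - 5*0.479346 + 4*0.438844 = 1.3491


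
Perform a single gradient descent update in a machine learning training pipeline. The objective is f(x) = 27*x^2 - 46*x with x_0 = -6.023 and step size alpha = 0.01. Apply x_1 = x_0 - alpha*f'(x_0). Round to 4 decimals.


We compute the gradient at x_0 and apply the update.
f'(x) = 54*x - 46
f'(-6.023) = 54*-6.023 - 46 = -371.242
x_1 = -6.023 - 0.01*-371.242 = -2.3106


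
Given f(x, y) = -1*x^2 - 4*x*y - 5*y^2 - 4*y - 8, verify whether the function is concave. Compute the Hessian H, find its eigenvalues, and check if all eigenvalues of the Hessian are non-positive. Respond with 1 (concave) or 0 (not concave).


The Hessian of f(x,y) = -1*x^2 - 4*x*y - 5*y^2 - 4*y - 8 is:
H = [[-2, -4], [-4, -10]]
Trace = -2 - 10 = -12
Determinant = -2*-10 - (-4)^2 = 4
Discriminant = (-12)^2 - 4*4 = 128.0
Eigenvalues: lambda_1 = -11.6569, lambda_2 = -0.3431
The function is concave.

1


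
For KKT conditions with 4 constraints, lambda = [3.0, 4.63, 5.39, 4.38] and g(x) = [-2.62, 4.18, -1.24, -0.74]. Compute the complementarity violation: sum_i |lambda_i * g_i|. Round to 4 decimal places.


KKT complementary slackness check:
lambda_1 * g_1 = 3.0 * -2.62 = -7.86
lambda_2 * g_2 = 4.63 * 4.18 = 19.3534
lambda_3 * g_3 = 5.39 * -1.24 = -6.6836
lambda_4 * g_4 = 4.38 * -0.74 = -3.2412
Total violation = 7.86 + 19.3534 + 6.6836 + 3.2412 = 37.1382


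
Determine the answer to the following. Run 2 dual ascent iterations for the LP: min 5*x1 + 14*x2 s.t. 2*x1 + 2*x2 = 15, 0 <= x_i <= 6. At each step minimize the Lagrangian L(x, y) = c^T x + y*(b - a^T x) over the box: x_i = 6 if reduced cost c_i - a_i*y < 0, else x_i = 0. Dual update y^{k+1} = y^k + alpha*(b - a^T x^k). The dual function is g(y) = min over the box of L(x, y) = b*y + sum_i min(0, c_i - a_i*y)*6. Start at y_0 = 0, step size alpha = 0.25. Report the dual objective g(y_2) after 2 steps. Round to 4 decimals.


Dual ascent for LP: min 5*x1 + 14*x2, 2*x1 + 2*x2 = 15, 0 <= x_i <= 6
Step 1: y^k = 0.0, reduced costs: (5.0, 14.0)
  x^k = (0.0, 0.0), subgradient = b - a^T x = 15.0
  y^{k+1} = 0.0 + 0.25*15.0 = 3.75
Step 2: y^k = 3.75, reduced costs: (-2.5, 6.5)
  x^k = (6.0, 0.0), subgradient = b - a^T x = 3.0
  y^{k+1} = 3.75 + 0.25*3.0 = 4.5
Dual objective at y_2 = 4.5: reduced costs (-4.0, 5.0), box minimizer x = (6.0, 0.0)
g(y_2) = b*y + (c1 - a1*y)*x1 + (c2 - a2*y)*x2 = 15*4.5 + (-4.0)*6.0 + 5.0*0.0 = 67.5 - 24.0 + 0.0 = 43.5


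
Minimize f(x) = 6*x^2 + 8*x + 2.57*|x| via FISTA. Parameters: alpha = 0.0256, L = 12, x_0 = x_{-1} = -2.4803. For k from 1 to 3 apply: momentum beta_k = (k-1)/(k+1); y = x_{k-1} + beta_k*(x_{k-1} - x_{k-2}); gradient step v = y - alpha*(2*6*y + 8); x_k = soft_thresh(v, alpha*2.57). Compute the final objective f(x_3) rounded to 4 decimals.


FISTA on f(x) = 6*x^2 + 8*x + 2.57*|x|
L = 12, alpha = 0.0256
Iteration 1: beta = 0.0, y = -2.4803 + 0.0*(-2.4803 + 2.4803) = -2.4803
  grad(y) = -21.7636, v = y - alpha*grad = -1.9232
  prox(v) = soft_thresh(-1.9232, 0.0658) = -1.8574
Iteration 2: beta = 0.3333, y = -1.8574 + 0.3333*(-1.8574 + 2.4803) = -1.6497
  grad(y) = -11.7966, v = y - alpha*grad = -1.3477
  prox(v) = soft_thresh(-1.3477, 0.0658) = -1.2819
Iteration 3: beta = 0.5, y = -1.2819 + 0.5*(-1.2819 + 1.8574) = -0.9942
  grad(y) = -3.9306, v = y - alpha*grad = -0.8936
  prox(v) = soft_thresh(-0.8936, 0.0658) = -0.8278
f(x_3) = 6*(-0.8278)^2 + 8*(-0.8278) + 2.57*|-0.8278| = -0.3834


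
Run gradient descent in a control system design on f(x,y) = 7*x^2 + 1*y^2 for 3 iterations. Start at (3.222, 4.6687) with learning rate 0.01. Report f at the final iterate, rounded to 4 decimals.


Gradient descent on f(x,y) = 7*x^2 + 1*y^2.
Starting point: (3.222, 4.6687), alpha = 0.01
Step 1: grad_x = 2*7*3.222 = 45.108, grad_y = 2*1*4.6687 = 9.3374
  x_1 = 3.222 - 0.01*45.108 = 2.7709
  y_1 = 4.6687 - 0.01*9.3374 = 4.5753
Step 2: grad_x = 2*7*2.7709 = 38.7929, grad_y = 2*1*4.5753 = 9.1507
  x_2 = 2.7709 - 0.01*38.7929 = 2.383
  y_2 = 4.5753 - 0.01*9.1507 = 4.4838
Step 3: grad_x = 2*7*2.383 = 33.3619, grad_y = 2*1*4.4838 = 8.9676
  x_3 = 2.383 - 0.01*33.3619 = 2.0494
  y_3 = 4.4838 - 0.01*8.9676 = 4.3941
f(2.0494, 4.3941) = 7*2.0494^2 + 1*4.3941^2 = 48.708


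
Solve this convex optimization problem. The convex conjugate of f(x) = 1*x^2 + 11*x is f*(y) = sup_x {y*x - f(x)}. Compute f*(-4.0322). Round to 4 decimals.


f*(y) = sup_x {y*x - a*x^2 - b*x} = sup_x {(y-b)*x - a*x^2}
FOC: (y - b) - 2a*x = 0 => x* = (y - b)/(2a)
x* = (-4.0322 - 11)/(2*1) = -7.5161
f*(-4.0322) = (y-b)^2/(4a) = (-4.0322 - 11)^2/(4*1)
= 225.967/4 = 56.4918


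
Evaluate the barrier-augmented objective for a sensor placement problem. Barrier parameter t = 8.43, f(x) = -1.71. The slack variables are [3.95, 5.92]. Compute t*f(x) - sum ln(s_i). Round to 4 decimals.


Step 1: Compute log-barrier.
ln values: [1.3737, 1.7783]
phi = -(1.3737 + 1.7783) = -3.1521
Step 2: Compute augmented objective.
t*f(x) = 8.43*-1.71 = -14.4153
Total = -14.4153 - 3.1521 = -17.5674


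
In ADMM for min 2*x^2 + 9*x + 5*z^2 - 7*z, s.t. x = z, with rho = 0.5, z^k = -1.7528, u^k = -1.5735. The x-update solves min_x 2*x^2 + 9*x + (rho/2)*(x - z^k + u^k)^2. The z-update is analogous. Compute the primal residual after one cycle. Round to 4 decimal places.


ADMM iteration with rho = 0.5, z^k = -1.7528, u^k = -1.5735
Step 1: x-update.
Minimize 2*x^2 + 9*x + (0.5/2)*(x + 1.7528 - 1.5735)^2
FOC: (2*2 + 0.5)*x = -9 + 0.5*(-1.7528 + 1.5735)
x^{k+1} = -2.0199
Step 2: z-update.
Minimize 5*z^2 - 7*z + (0.5/2)*(-2.0199 - z - 1.5735)^2
FOC: (2*5 + 0.5)*z = 7 + 0.5*(-2.0199 - 1.5735)
z^{k+1} = 0.4956
Step 3: u-update.
u^{k+1} = -1.5735 - 2.0199 - 0.4956 = -4.089
Step 4: Primal residual = |-2.0199 - 0.4956| = 2.5155


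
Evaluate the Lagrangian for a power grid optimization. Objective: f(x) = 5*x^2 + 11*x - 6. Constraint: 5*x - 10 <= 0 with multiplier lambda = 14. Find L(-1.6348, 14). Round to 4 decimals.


Step 1: Evaluate f(x).
f(-1.6348) = 5*(-1.6348)^2 + 11*(-1.6348) - 6 = -10.6199
Step 2: Evaluate g(x).
g(-1.6348) = 5*-1.6348 - 10 = -18.174
Step 3: Compute Lagrangian.
L = -10.6199 + 14*-18.174 = -265.0559


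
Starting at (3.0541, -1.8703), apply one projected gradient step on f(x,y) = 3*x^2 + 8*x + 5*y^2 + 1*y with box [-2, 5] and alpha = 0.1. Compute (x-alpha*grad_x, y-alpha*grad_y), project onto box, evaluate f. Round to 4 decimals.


Step 1: Compute gradient at (3.0541, -1.8703).
grad_x = 2*3*3.0541 + 8 = 26.3246
grad_y = 2*5*-1.8703 + 1 = -17.703
Step 2: Gradient step.
x_raw = 3.0541 - 0.1*26.3246 = 0.4216
y_raw = -1.8703 - 0.1*-17.703 = -0.1
Step 3: Project onto [-2, 5].
x_proj = clip(0.4216) = 0.4216
y_proj = clip(-0.1) = -0.1
Step 4: Evaluate f.
f(0.4216, -0.1) = 3.8565


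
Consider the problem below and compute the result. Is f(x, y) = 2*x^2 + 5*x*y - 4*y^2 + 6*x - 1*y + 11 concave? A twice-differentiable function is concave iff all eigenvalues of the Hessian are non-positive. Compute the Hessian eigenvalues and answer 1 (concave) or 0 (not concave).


The Hessian of f(x,y) = 2*x^2 + 5*x*y - 4*y^2 + 6*x - 1*y + 11 is:
H = [[4, 5], [5, -8]]
Trace = 4 - 8 = -4
Determinant = 4*-8 - (5)^2 = -57
Discriminant = (-4)^2 - 4*-57 = 244.0
Eigenvalues: lambda_1 = -9.8102, lambda_2 = 5.8102
The function is not concave.

0


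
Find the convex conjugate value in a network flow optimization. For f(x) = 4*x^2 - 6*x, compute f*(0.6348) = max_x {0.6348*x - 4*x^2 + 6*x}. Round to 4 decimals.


f*(y) = sup_x {y*x - a*x^2 - b*x} = sup_x {(y-b)*x - a*x^2}
FOC: (y - b) - 2a*x = 0 => x* = (y - b)/(2a)
x* = (0.6348 + 6)/(2*4) = 0.8294
f*(0.6348) = (y-b)^2/(4a) = (0.6348 + 6)^2/(4*4)
= 44.0206/16 = 2.7513


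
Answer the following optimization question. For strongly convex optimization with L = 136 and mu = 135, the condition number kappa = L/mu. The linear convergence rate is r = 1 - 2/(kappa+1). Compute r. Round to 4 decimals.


Step 1: Compute the condition number.
kappa = L/mu = 136/135 = 1.0074
Step 2: Compute the convergence rate.
r = 1 - 2/(kappa + 1) = 1 - 2*mu/(L + mu) = (L - mu)/(L + mu) = 1/271 = 0.0037


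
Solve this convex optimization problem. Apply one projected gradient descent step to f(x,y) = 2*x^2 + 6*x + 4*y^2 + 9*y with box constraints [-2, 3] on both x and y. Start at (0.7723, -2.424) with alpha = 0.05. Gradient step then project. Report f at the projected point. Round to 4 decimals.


Step 1: Compute gradient at (0.7723, -2.424).
grad_x = 2*2*0.7723 + 6 = 9.0892
grad_y = 2*4*-2.424 + 9 = -10.392
Step 2: Gradient step.
x_raw = 0.7723 - 0.05*9.0892 = 0.3178
y_raw = -2.424 - 0.05*-10.392 = -1.9044
Step 3: Project onto [-2, 3].
x_proj = clip(0.3178) = 0.3178
y_proj = clip(-1.9044) = -1.9044
Step 4: Evaluate f.
f(0.3178, -1.9044) = -0.5236


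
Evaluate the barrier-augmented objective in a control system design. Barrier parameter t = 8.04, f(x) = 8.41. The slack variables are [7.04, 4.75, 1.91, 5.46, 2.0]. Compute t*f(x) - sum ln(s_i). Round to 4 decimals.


Step 1: Compute log-barrier.
ln values: [1.9516, 1.5581, 0.6471, 1.6974, 0.6931]
phi = -(1.9516 + 1.5581 + 0.6471 + 1.6974 + 0.6931) = -6.5475
Step 2: Compute augmented objective.
t*f(x) = 8.04*8.41 = 67.6164
Total = 67.6164 - 6.5475 = 61.0689


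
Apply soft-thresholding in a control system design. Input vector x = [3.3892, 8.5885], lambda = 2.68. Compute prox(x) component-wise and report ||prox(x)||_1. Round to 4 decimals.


Soft-thresholding with lambda = 2.68:
prox(3.3892) = sign(3.3892)*max(|3.3892| - 2.68, 0) = 0.7092
prox(8.5885) = sign(8.5885)*max(|8.5885| - 2.68, 0) = 5.9085
prox(x) = [0.7092, 5.9085]
||prox(x)||_1 = 0.7092 + 5.9085 = 6.6177


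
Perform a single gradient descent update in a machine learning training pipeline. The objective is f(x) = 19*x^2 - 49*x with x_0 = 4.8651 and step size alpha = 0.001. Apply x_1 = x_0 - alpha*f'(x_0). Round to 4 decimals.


We compute the gradient at x_0 and apply the update.
f'(x) = 38*x - 49
f'(4.8651) = 38*4.8651 - 49 = 135.8738
x_1 = 4.8651 - 0.001*135.8738 = 4.7292


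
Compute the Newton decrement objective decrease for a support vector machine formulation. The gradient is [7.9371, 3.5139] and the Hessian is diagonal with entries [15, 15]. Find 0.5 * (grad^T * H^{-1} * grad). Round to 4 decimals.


Step 1: H is diagonal, so H^(-1) * g = [0.5291, 0.2343].
Step 2: g^T H^(-1) g = sum_i g_i^2 / H_ii
  = (7.9371)^2/15 + (3.5139)^2/15
  = 4.1998 + 0.8232 = 5.023
Step 3: Objective decrease = 0.5 * g^T H^(-1) g = 2.5115


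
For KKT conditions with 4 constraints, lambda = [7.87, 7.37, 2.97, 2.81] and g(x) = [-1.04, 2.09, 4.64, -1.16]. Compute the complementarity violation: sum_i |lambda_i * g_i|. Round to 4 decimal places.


KKT complementary slackness check:
lambda_1 * g_1 = 7.87 * -1.04 = -8.1848
lambda_2 * g_2 = 7.37 * 2.09 = 15.4033
lambda_3 * g_3 = 2.97 * 4.64 = 13.7808
lambda_4 * g_4 = 2.81 * -1.16 = -3.2596
Total violation = 8.1848 + 15.4033 + 13.7808 + 3.2596 = 40.6285


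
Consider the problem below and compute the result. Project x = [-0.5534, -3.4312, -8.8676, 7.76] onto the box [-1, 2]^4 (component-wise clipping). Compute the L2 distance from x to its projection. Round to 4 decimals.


Project each component onto [-1, 2].
clip(-0.5534) = -0.5534, clip(-3.4312) = -1.0, clip(-8.8676) = -1.0, clip(7.76) = 2.0
Projection = [-0.5534, -1.0, -1.0, 2.0]
Squared diffs: [0.0, 5.9107, 61.8991, 33.1776]
Distance = sqrt(100.9874) = 10.0493


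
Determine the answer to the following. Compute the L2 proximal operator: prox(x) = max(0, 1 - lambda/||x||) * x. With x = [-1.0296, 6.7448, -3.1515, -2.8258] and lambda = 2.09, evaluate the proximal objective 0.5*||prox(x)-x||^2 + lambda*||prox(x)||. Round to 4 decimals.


Step 1: Compute ||x||.
||x|| = 8.0293
Step 2: Compute scaling factor.
scale = max(0, 1 - 2.09/8.0293) = 0.7397
Step 3: prox(x) = [-0.7616, 4.9891, -2.3312, -2.0903]
||prox(x)|| = 5.9393
Step 4: Proximal objective.
0.5*||prox-x||^2 = 2.1841
lambda*||prox|| = 12.4131
Total = 14.5972


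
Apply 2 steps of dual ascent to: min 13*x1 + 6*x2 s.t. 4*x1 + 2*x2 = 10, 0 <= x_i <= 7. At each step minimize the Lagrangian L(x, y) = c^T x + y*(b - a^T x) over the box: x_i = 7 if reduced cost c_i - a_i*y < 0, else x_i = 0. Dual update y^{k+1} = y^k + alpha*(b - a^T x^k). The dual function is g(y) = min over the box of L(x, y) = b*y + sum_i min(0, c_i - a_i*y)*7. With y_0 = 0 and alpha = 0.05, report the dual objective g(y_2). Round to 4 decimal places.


Dual ascent for LP: min 13*x1 + 6*x2, 4*x1 + 2*x2 = 10, 0 <= x_i <= 7
Step 1: y^k = 0.0, reduced costs: (13.0, 6.0)
  x^k = (0.0, 0.0), subgradient = b - a^T x = 10.0
  y^{k+1} = 0.0 + 0.05*10.0 = 0.5
Step 2: y^k = 0.5, reduced costs: (11.0, 5.0)
  x^k = (0.0, 0.0), subgradient = b - a^T x = 10.0
  y^{k+1} = 0.5 + 0.05*10.0 = 1.0
Dual objective at y_2 = 1.0: reduced costs (9.0, 4.0), box minimizer x = (0.0, 0.0)
g(y_2) = b*y + (c1 - a1*y)*x1 + (c2 - a2*y)*x2 = 10*1.0 + 9.0*0.0 + 4.0*0.0 = 10.0 + 0.0 + 0.0 = 10.0


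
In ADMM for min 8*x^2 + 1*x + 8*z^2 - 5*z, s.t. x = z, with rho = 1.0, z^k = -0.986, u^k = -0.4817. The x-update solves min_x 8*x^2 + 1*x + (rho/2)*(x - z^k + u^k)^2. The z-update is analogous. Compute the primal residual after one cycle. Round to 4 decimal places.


ADMM iteration with rho = 1.0, z^k = -0.986, u^k = -0.4817
Step 1: x-update.
Minimize 8*x^2 + 1*x + (1.0/2)*(x + 0.986 - 0.4817)^2
FOC: (2*8 + 1.0)*x = -1 + 1.0*(-0.986 + 0.4817)
x^{k+1} = -0.0885
Step 2: z-update.
Minimize 8*z^2 - 5*z + (1.0/2)*(-0.0885 - z - 0.4817)^2
FOC: (2*8 + 1.0)*z = 5 + 1.0*(-0.0885 - 0.4817)
z^{k+1} = 0.2606
Step 3: u-update.
u^{k+1} = -0.4817 - 0.0885 - 0.2606 = -0.8308
Step 4: Primal residual = |-0.0885 - 0.2606| = 0.3491


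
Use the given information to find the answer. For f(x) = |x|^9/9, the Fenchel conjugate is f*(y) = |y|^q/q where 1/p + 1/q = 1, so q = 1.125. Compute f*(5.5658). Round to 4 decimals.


The conjugate exponent q satisfies 1/p + 1/q = 1.
p = 9, so q = 9/(9 - 1) = 1.125
|y|^q = 5.5658^1.125 = 6.8979
f*(5.5658) = 6.8979 / 1.125 = 6.1315


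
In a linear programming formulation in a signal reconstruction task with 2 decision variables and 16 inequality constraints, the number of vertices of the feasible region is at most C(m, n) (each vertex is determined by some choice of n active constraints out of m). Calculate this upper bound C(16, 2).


Each vertex corresponds to some choice of n active constraints out of m, so the number of vertices is at most C(m, n) = m! / (n!(m-n)!).
m = 16, n = 2
Numerator: 16 * 15
Denominator: 2! = 2
C(16, 2) = 120


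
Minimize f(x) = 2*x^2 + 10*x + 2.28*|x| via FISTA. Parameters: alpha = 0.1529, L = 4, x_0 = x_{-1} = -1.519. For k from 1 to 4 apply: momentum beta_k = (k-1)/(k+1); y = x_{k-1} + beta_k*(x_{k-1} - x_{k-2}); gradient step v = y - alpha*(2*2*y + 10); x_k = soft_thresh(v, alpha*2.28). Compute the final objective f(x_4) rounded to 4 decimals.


FISTA on f(x) = 2*x^2 + 10*x + 2.28*|x|
L = 4, alpha = 0.1529
Iteration 1: beta = 0.0, y = -1.519 + 0.0*(-1.519 + 1.519) = -1.519
  grad(y) = 3.924, v = y - alpha*grad = -2.119
  prox(v) = soft_thresh(-2.119, 0.3486) = -1.7704
Iteration 2: beta = 0.3333, y = -1.7704 + 0.3333*(-1.7704 + 1.519) = -1.8542
  grad(y) = 2.5834, v = y - alpha*grad = -2.2492
  prox(v) = soft_thresh(-2.2492, 0.3486) = -1.9005
Iteration 3: beta = 0.5, y = -1.9005 + 0.5*(-1.9005 + 1.7704) = -1.9656
  grad(y) = 2.1375, v = y - alpha*grad = -2.2925
  prox(v) = soft_thresh(-2.2925, 0.3486) = -1.9438
Iteration 4: beta = 0.6, y = -1.9438 + 0.6*(-1.9438 + 1.9005) = -1.9698
  grad(y) = 2.1207, v = y - alpha*grad = -2.2941
  prox(v) = soft_thresh(-2.2941, 0.3486) = -1.9455
f(x_4) = 2*(-1.9455)^2 + 10*(-1.9455) + 2.28*|-1.9455| = -7.4493


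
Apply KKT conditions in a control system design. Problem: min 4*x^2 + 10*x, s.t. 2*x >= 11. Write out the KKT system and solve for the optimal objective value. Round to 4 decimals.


Step 1: Try lambda = 0 (constraint inactive).
x_unc = -10/(2*4) = -1.25
Check: 2*-1.25 = -2.5 < 11 -- violated!
Step 2: Constraint must be active: 2*x = 11
x* = 11/2 = 5.5
lambda = (2*4*5.5 + 10)/2 = 27.0
Step 3: Compute optimal value.
f(x*) = 4*5.5^2 + 10*5.5 = 176.0


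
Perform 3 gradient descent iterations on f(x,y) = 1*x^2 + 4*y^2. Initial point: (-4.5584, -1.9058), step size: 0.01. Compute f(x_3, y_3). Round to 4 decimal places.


Gradient descent on f(x,y) = 1*x^2 + 4*y^2.
Starting point: (-4.5584, -1.9058), alpha = 0.01
Step 1: grad_x = 2*1*-4.5584 = -9.1168, grad_y = 2*4*-1.9058 = -15.2464
  x_1 = -4.5584 - 0.01*-9.1168 = -4.4672
  y_1 = -1.9058 - 0.01*-15.2464 = -1.7533
Step 2: grad_x = 2*1*-4.4672 = -8.9345, grad_y = 2*4*-1.7533 = -14.0267
  x_2 = -4.4672 - 0.01*-8.9345 = -4.3779
  y_2 = -1.7533 - 0.01*-14.0267 = -1.6131
Step 3: grad_x = 2*1*-4.3779 = -8.7558, grad_y = 2*4*-1.6131 = -12.9046
  x_3 = -4.3779 - 0.01*-8.7558 = -4.2903
  y_3 = -1.6131 - 0.01*-12.9046 = -1.484
f(-4.2903, -1.484) = 1*(-4.2903)^2 + 4*(-1.484)^2 = 27.2162


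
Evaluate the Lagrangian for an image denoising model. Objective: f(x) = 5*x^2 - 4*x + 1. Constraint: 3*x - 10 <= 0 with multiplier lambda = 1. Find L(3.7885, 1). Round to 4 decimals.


Step 1: Evaluate f(x).
f(3.7885) = 5*3.7885^2 - 4*3.7885 + 1 = 57.6097
Step 2: Evaluate g(x).
g(3.7885) = 3*3.7885 - 10 = 1.3655
Step 3: Compute Lagrangian.
L = 57.6097 + 1*1.3655 = 58.9752


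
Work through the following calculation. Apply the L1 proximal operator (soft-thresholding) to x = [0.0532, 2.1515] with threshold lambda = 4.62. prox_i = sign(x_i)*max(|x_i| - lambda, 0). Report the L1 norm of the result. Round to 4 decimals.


Soft-thresholding with lambda = 4.62:
prox(0.0532) = sign(0.0532)*max(|0.0532| - 4.62, 0) = 0.0
prox(2.1515) = sign(2.1515)*max(|2.1515| - 4.62, 0) = 0.0
prox(x) = [0.0, 0.0]
||prox(x)||_1 = 0.0 + 0.0 = 0.0


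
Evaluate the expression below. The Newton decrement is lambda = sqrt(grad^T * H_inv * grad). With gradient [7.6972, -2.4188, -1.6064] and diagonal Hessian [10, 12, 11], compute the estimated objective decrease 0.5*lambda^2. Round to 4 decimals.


Step 1: H is diagonal, so H^(-1) * g = [0.7697, -0.2016, -0.146].
Step 2: g^T H^(-1) g = sum_i g_i^2 / H_ii
  = (7.6972)^2/10 + (-2.4188)^2/12 + (-1.6064)^2/11
  = 5.9247 + 0.4875 + 0.2346 = 6.6468
Step 3: Objective decrease = 0.5 * g^T H^(-1) g = 3.3234


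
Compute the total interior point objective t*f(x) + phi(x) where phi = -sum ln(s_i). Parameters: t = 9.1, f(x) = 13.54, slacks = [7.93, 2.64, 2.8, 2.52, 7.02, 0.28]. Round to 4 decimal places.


Step 1: Compute log-barrier.
ln values: [2.0707, 0.9708, 1.0296, 0.9243, 1.9488, -1.273]
phi = -(2.0707 + 0.9708 + 1.0296 + 0.9243 + 1.9488 - 1.273) = -5.6711
Step 2: Compute augmented objective.
t*f(x) = 9.1*13.54 = 123.214
Total = 123.214 - 5.6711 = 117.5429


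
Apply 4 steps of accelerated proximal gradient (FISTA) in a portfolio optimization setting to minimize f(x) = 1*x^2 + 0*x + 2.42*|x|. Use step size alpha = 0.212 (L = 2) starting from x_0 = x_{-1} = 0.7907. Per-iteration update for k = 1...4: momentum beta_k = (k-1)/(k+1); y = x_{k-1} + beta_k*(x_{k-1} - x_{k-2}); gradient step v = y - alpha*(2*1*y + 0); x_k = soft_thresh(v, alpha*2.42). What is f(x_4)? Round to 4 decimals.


FISTA on f(x) = 1*x^2 + 0*x + 2.42*|x|
L = 2, alpha = 0.212
Iteration 1: beta = 0.0, y = 0.7907 + 0.0*(0.7907 - 0.7907) = 0.7907
  grad(y) = 1.5814, v = y - alpha*grad = 0.4554
  prox(v) = soft_thresh(0.4554, 0.513) = 0.0
Iteration 2: beta = 0.3333, y = 0.0 + 0.3333*(0.0 - 0.7907) = -0.2636
  grad(y) = -0.5271, v = y - alpha*grad = -0.1518
  prox(v) = soft_thresh(-0.1518, 0.513) = 0.0
Iteration 3: beta = 0.5, y = 0.0 + 0.5*(0.0 - 0.0) = 0.0
  grad(y) = 0.0, v = y - alpha*grad = 0.0
  prox(v) = soft_thresh(0.0, 0.513) = 0.0
Iteration 4: beta = 0.6, y = 0.0 + 0.6*(0.0 - 0.0) = 0.0
  grad(y) = 0.0, v = y - alpha*grad = 0.0
  prox(v) = soft_thresh(0.0, 0.513) = 0.0
f(x_4) = 1*0.0^2 + 0*0.0 + 2.42*|0.0| = 0.0


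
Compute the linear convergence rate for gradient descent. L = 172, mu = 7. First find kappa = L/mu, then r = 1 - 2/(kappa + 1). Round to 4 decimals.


Step 1: Compute the condition number.
kappa = L/mu = 172/7 = 24.5714
Step 2: Compute the convergence rate.
r = 1 - 2/(kappa + 1) = 1 - 2*mu/(L + mu) = (L - mu)/(L + mu) = 165/179 = 0.9218


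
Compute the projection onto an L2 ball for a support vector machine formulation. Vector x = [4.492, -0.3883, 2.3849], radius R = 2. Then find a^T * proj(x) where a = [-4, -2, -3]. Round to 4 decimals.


Step 1: Compute ||x|| (intermediates to 6 decimals).
||x|| = sqrt(4.492^2 + (-0.3883)^2 + 2.3849^2) = 5.100646
Step 2: Project.
Since ||x|| > R, scale = R/||x|| = 2/5.100646 = 0.392107, proj(x) = scale * x
proj(x) = [1.761345, -0.152255, 0.935136]
Step 3: Dot product.
a^T * proj(x) = -4*1.761345 - 2*(-0.152255) - 3*0.935136 = -9.5463


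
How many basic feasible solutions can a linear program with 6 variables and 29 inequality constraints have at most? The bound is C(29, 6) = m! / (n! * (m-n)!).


Each vertex corresponds to some choice of n active constraints out of m, so the number of vertices is at most C(m, n) = m! / (n!(m-n)!).
m = 29, n = 6
Numerator: 29 * 28 * 27 * 26 * 25 * 24
Denominator: 6! = 720
C(29, 6) = 475020


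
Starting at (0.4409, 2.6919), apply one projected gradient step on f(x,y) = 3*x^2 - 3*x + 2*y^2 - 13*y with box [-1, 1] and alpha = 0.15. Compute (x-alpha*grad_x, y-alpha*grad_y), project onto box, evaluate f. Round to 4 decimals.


Step 1: Compute gradient at (0.4409, 2.6919).
grad_x = 2*3*0.4409 - 3 = -0.3546
grad_y = 2*2*2.6919 - 13 = -2.2324
Step 2: Gradient step.
x_raw = 0.4409 - 0.15*-0.3546 = 0.4941
y_raw = 2.6919 - 0.15*-2.2324 = 3.0268
Step 3: Project onto [-1, 1].
x_proj = clip(0.4941) = 0.4941
y_proj = clip(3.0268) = 1.0
Step 4: Evaluate f.
f(0.4941, 1.0) = -11.7499


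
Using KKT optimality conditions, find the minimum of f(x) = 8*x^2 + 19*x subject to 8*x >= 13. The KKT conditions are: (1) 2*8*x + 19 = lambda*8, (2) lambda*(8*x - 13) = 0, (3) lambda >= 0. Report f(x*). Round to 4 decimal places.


Step 1: Try lambda = 0 (constraint inactive).
x_unc = -19/(2*8) = -1.1875
Check: 8*-1.1875 = -9.5 < 13 -- violated!
Step 2: Constraint must be active: 8*x = 13
x* = 13/8 = 1.625
lambda = (2*8*1.625 + 19)/8 = 5.625
Step 3: Compute optimal value.
f(x*) = 8*1.625^2 + 19*1.625 = 52.0


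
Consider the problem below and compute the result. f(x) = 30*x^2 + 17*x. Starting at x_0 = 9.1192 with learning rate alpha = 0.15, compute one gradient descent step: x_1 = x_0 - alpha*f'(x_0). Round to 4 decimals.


We compute the gradient at x_0 and apply the update.
f'(x) = 60*x + 17
f'(9.1192) = 60*9.1192 + 17 = 564.152
x_1 = 9.1192 - 0.15*564.152 = -75.5036


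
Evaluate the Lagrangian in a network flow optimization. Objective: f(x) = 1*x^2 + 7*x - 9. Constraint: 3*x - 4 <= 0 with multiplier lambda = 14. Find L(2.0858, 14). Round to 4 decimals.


Step 1: Evaluate f(x).
f(2.0858) = 1*2.0858^2 + 7*2.0858 - 9 = 9.9512
Step 2: Evaluate g(x).
g(2.0858) = 3*2.0858 - 4 = 2.2574
Step 3: Compute Lagrangian.
L = 9.9512 + 14*2.2574 = 41.5548


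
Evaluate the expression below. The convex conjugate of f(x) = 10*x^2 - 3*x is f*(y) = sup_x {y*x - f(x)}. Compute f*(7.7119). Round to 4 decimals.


f*(y) = sup_x {y*x - a*x^2 - b*x} = sup_x {(y-b)*x - a*x^2}
FOC: (y - b) - 2a*x = 0 => x* = (y - b)/(2a)
x* = (7.7119 + 3)/(2*10) = 0.5356
f*(7.7119) = (y-b)^2/(4a) = (7.7119 + 3)^2/(4*10)
= 114.7448/40 = 2.8686


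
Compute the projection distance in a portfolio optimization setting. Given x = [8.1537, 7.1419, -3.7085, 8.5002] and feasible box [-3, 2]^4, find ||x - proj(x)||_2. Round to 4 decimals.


Project each component onto [-3, 2].
clip(8.1537) = 2.0, clip(7.1419) = 2.0, clip(-3.7085) = -3.0, clip(8.5002) = 2.0
Projection = [2.0, 2.0, -3.0, 2.0]
Squared diffs: [37.868, 26.4391, 0.502, 42.2526]
Distance = sqrt(107.0617) = 10.3471


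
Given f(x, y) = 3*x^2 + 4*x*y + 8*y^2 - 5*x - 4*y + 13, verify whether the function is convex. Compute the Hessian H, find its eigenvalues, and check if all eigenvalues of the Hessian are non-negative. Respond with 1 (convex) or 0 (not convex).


The Hessian of f(x,y) = 3*x^2 + 4*x*y + 8*y^2 - 5*x - 4*y + 13 is:
H = [[6, 4], [4, 16]]
Trace = 6 + 16 = 22
Determinant = 6*16 - (4)^2 = 80
Discriminant = (22)^2 - 4*80 = 164.0
Eigenvalues: lambda_1 = 4.5969, lambda_2 = 17.4031
The function is convex.

1


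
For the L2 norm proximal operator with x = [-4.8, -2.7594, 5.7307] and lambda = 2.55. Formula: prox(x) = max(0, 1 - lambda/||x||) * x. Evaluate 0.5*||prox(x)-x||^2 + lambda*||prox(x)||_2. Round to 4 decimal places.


Step 1: Compute ||x||.
||x|| = 7.9684
Step 2: Compute scaling factor.
scale = max(0, 1 - 2.55/7.9684) = 0.68
Step 3: prox(x) = [-3.2639, -1.8764, 3.8968]
||prox(x)|| = 5.4184
Step 4: Proximal objective.
0.5*||prox-x||^2 = 3.2513
lambda*||prox|| = 13.8169
Total = 17.0681


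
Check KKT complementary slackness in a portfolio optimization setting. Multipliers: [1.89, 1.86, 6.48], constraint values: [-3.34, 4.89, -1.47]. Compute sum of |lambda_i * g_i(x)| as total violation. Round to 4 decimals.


KKT complementary slackness check:
lambda_1 * g_1 = 1.89 * -3.34 = -6.3126
lambda_2 * g_2 = 1.86 * 4.89 = 9.0954
lambda_3 * g_3 = 6.48 * -1.47 = -9.5256
Total violation = 6.3126 + 9.0954 + 9.5256 = 24.9336


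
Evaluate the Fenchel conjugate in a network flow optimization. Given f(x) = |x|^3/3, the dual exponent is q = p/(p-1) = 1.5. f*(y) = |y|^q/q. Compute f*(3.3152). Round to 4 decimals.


The conjugate exponent q satisfies 1/p + 1/q = 1.
p = 3, so q = 3/(3 - 1) = 1.5
|y|^q = 3.3152^1.5 = 6.0362
f*(3.3152) = 6.0362 / 1.5 = 4.0241


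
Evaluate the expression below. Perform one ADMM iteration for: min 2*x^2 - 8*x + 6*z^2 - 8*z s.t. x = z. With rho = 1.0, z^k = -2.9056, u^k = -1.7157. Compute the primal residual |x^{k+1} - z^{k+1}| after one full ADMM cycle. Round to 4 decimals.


ADMM iteration with rho = 1.0, z^k = -2.9056, u^k = -1.7157
Step 1: x-update.
Minimize 2*x^2 - 8*x + (1.0/2)*(x + 2.9056 - 1.7157)^2
FOC: (2*2 + 1.0)*x = 8 + 1.0*(-2.9056 + 1.7157)
x^{k+1} = 1.362
Step 2: z-update.
Minimize 6*z^2 - 8*z + (1.0/2)*(1.362 - z - 1.7157)^2
FOC: (2*6 + 1.0)*z = 8 + 1.0*(1.362 - 1.7157)
z^{k+1} = 0.5882
Step 3: u-update.
u^{k+1} = -1.7157 + 1.362 - 0.5882 = -0.9419
Step 4: Primal residual = |1.362 - 0.5882| = 0.7738


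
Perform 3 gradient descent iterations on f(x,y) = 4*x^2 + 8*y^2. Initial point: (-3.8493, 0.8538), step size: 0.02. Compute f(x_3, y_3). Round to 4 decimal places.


Gradient descent on f(x,y) = 4*x^2 + 8*y^2.
Starting point: (-3.8493, 0.8538), alpha = 0.02
Step 1: grad_x = 2*4*-3.8493 = -30.7944, grad_y = 2*8*0.8538 = 13.6608
  x_1 = -3.8493 - 0.02*-30.7944 = -3.2334
  y_1 = 0.8538 - 0.02*13.6608 = 0.5806
Step 2: grad_x = 2*4*-3.2334 = -25.8673, grad_y = 2*8*0.5806 = 9.2893
  x_2 = -3.2334 - 0.02*-25.8673 = -2.7161
  y_2 = 0.5806 - 0.02*9.2893 = 0.3948
Step 3: grad_x = 2*4*-2.7161 = -21.7285, grad_y = 2*8*0.3948 = 6.3168
  x_3 = -2.7161 - 0.02*-21.7285 = -2.2815
  y_3 = 0.3948 - 0.02*6.3168 = 0.2685
f(-2.2815, 0.2685) = 4*(-2.2815)^2 + 8*0.2685^2 = 21.3975


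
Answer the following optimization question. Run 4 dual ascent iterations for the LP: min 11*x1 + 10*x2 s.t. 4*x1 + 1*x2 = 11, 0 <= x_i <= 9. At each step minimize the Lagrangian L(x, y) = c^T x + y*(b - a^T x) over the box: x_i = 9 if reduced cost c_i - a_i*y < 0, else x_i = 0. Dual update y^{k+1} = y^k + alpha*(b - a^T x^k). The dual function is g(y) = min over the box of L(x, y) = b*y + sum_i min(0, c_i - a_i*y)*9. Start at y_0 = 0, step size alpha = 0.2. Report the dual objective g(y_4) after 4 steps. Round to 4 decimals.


Dual ascent for LP: min 11*x1 + 10*x2, 4*x1 + 1*x2 = 11, 0 <= x_i <= 9
Step 1: y^k = 0.0, reduced costs: (11.0, 10.0)
  x^k = (0.0, 0.0), subgradient = b - a^T x = 11.0
  y^{k+1} = 0.0 + 0.2*11.0 = 2.2
Step 2: y^k = 2.2, reduced costs: (2.2, 7.8)
  x^k = (0.0, 0.0), subgradient = b - a^T x = 11.0
  y^{k+1} = 2.2 + 0.2*11.0 = 4.4
Step 3: y^k = 4.4, reduced costs: (-6.6, 5.6)
  x^k = (9.0, 0.0), subgradient = b - a^T x = -25.0
  y^{k+1} = 4.4 + 0.2*-25.0 = -0.6
Step 4: y^k = -0.6, reduced costs: (13.4, 10.6)
  x^k = (0.0, 0.0), subgradient = b - a^T x = 11.0
  y^{k+1} = -0.6 + 0.2*11.0 = 1.6
Dual objective at y_4 = 1.6: reduced costs (4.6, 8.4), box minimizer x = (0.0, 0.0)
g(y_4) = b*y + (c1 - a1*y)*x1 + (c2 - a2*y)*x2 = 11*1.6 + 4.6*0.0 + 8.4*0.0 = 17.6 + 0.0 + 0.0 = 17.6


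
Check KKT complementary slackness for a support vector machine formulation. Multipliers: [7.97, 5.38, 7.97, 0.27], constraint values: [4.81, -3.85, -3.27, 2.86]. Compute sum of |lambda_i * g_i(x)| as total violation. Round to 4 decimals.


KKT complementary slackness check:
lambda_1 * g_1 = 7.97 * 4.81 = 38.3357
lambda_2 * g_2 = 5.38 * -3.85 = -20.713
lambda_3 * g_3 = 7.97 * -3.27 = -26.0619
lambda_4 * g_4 = 0.27 * 2.86 = 0.7722
Total violation = 38.3357 + 20.713 + 26.0619 + 0.7722 = 85.8828
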